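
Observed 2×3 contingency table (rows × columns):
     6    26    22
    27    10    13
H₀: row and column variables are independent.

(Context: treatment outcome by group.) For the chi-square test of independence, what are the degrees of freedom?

degrees of freedom = 2

df = (r−1)(c−1) = (2−1)·(3−1) = 2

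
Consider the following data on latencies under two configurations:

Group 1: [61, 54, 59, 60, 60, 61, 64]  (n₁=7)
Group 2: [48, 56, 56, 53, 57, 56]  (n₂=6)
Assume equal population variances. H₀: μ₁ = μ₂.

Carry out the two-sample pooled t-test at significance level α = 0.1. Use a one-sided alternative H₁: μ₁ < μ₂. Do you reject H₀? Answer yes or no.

reject H₀: no

x̄₁=59.857, s₁=3.024, n₁=7
x̄₂=54.333, s₂=3.386, n₂=6
s_p² = [6·3.024² + 5·3.386²]/11 = 10.1991
SE = √(s_p²·(1/7+1/6)) = 1.7768
t = (59.857−54.333)/1.7768 = 3.1089
df = 11
p-value (one-sided, H₁ less) = 0.99503
At α=0.1: p ≥ α → fail to reject H₀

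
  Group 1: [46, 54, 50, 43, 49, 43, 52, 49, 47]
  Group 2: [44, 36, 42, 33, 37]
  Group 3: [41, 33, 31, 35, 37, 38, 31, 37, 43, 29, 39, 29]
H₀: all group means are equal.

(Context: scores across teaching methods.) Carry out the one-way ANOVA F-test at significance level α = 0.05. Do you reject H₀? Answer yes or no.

reject H₀: yes

Group means [48.11, 38.40, 35.25], grand mean 40.308
SSB = Σnᵢ(x̄ᵢ−x̄)² = 873.200; SSW = ΣΣ(x−x̄ᵢ)² = 434.339
MSB = 873.200/2 = 436.5998; MSW = 434.339/23 = 18.8843
F = MSB/MSW = 23.1197
df = (2, 23)
p-value (upper-tail) = 0.00000
At α=0.05: p < α → reject H₀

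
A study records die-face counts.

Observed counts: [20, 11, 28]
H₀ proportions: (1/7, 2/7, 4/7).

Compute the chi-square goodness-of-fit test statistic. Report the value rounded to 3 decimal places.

n = 59; E_i = n·p_i = [8.43, 16.86, 33.71]
χ² = (20−8.43)²/8.43 + (11−16.86)²/16.86 + (28−33.71)²/33.71 = 18.8898
df = 2

test statistic = 18.890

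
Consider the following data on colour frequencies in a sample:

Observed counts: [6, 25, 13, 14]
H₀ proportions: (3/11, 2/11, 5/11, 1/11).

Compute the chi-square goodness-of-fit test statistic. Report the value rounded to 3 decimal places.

test statistic = 47.126

n = 58; E_i = n·p_i = [15.82, 10.55, 26.36, 5.27]
χ² = (6−15.82)²/15.82 + (25−10.55)²/10.55 + (13−26.36)²/26.36 + (14−5.27)²/5.27 = 47.1259
df = 3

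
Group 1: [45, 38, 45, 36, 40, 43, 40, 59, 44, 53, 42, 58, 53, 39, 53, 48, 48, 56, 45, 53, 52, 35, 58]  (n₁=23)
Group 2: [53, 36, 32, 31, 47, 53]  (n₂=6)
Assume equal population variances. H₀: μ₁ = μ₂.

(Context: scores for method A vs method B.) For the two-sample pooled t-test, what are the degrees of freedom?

df = n₁ + n₂ − 2 = 23 + 6 − 2 = 27

degrees of freedom = 27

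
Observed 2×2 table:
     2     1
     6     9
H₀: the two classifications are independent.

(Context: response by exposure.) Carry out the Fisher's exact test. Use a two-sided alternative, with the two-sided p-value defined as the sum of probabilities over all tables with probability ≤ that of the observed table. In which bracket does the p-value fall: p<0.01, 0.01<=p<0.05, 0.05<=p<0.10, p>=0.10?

p-value bracket: p>=0.10

Margins: r₁=3, r₂=15, c₁=8, c₂=10, n=18
p_obs = C(3,2)·C(15,6)/C(18,8); sum pmf over tables with pmf ≤ p_obs
p-value (two-sided) = 0.55882
→ bracket: p>=0.10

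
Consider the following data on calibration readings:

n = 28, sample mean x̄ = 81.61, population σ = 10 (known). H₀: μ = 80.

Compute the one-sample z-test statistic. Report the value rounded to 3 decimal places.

SE = σ/√n = 10/√28 = 1.8898
z = (x̄−μ₀)/SE = (81.61−80)/1.8898 = 0.8519

test statistic = 0.852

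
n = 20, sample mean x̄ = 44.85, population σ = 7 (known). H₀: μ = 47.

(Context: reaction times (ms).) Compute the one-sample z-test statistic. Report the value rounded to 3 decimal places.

test statistic = -1.374

SE = σ/√n = 7/√20 = 1.5652
z = (x̄−μ₀)/SE = (44.85−47)/1.5652 = -1.3736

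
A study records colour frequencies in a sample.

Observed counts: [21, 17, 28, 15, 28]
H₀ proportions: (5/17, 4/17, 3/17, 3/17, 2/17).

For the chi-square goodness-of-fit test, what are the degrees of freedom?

degrees of freedom = 4

df = k − 1 = 5 − 1 = 4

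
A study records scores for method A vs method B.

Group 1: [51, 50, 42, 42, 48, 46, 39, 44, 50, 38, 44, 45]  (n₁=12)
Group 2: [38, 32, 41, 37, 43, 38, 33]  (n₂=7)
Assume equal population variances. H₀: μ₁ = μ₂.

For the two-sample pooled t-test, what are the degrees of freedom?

df = n₁ + n₂ − 2 = 12 + 7 − 2 = 17

degrees of freedom = 17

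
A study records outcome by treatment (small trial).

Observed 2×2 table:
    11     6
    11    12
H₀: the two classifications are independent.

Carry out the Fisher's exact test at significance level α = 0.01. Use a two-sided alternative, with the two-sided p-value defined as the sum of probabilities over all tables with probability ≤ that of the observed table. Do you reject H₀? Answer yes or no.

Margins: r₁=17, r₂=23, c₁=22, c₂=18, n=40
p_obs = C(17,11)·C(23,11)/C(40,22); sum pmf over tables with pmf ≤ p_obs
p-value (two-sided) = 0.34756
At α=0.01: p ≥ α → fail to reject H₀

reject H₀: no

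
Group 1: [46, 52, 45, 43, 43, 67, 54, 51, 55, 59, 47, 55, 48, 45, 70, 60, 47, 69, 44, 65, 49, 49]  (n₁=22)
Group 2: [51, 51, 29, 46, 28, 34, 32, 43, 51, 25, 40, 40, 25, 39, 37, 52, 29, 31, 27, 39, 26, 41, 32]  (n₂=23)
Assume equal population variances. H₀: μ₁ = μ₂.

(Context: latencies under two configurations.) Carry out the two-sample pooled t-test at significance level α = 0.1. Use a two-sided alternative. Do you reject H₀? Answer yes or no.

x̄₁=52.864, s₁=8.648, n₁=22
x̄₂=36.870, s₂=9.007, n₂=23
s_p² = [21·8.648² + 22·9.007²]/43 = 78.0279
SE = √(s_p²·(1/22+1/23)) = 2.6342
t = (52.864−36.870)/2.6342 = 6.0716
df = 43
p-value (two-sided) = 0.00000
At α=0.1: p < α → reject H₀

reject H₀: yes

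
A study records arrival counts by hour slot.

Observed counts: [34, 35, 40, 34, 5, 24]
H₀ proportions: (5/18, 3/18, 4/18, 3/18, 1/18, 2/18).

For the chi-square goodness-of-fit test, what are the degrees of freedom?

degrees of freedom = 5

df = k − 1 = 6 − 1 = 5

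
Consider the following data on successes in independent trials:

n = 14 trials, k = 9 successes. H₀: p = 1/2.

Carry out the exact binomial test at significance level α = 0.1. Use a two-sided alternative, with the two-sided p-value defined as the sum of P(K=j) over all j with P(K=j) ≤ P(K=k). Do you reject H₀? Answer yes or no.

reject H₀: no

Exact binomial: n=14, k=9, p₀=1/2=0.5000
P(X=j) = C(n,j)·p₀^j·(1−p₀)^(n−j); p = Σ P(X=j) over j with P(X=j) ≤ P(X=9)
p-value (two-sided) = 0.42395
At α=0.1: p ≥ α → fail to reject H₀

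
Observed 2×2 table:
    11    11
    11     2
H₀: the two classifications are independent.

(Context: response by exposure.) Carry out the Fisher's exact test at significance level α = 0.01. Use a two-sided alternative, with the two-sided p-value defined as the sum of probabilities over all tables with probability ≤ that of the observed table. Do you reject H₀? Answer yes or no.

Margins: r₁=22, r₂=13, c₁=22, c₂=13, n=35
p_obs = C(22,11)·C(13,11)/C(35,22); sum pmf over tables with pmf ≤ p_obs
p-value (two-sided) = 0.07011
At α=0.01: p ≥ α → fail to reject H₀

reject H₀: no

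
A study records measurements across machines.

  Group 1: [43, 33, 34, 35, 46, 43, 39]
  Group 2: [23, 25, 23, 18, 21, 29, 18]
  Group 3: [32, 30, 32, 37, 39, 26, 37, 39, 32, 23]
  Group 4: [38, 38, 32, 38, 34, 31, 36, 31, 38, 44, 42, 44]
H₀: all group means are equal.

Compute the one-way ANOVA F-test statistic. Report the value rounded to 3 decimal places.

Group means [39.00, 22.43, 32.70, 37.17], grand mean 33.417
SSB = Σnᵢ(x̄ᵢ−x̄)² = 1237.269; SSW = ΣΣ(x−x̄ᵢ)² = 747.481
MSB = 1237.269/3 = 412.4230; MSW = 747.481/32 = 23.3588
F = MSB/MSW = 17.6560
df = (3, 32)

test statistic = 17.656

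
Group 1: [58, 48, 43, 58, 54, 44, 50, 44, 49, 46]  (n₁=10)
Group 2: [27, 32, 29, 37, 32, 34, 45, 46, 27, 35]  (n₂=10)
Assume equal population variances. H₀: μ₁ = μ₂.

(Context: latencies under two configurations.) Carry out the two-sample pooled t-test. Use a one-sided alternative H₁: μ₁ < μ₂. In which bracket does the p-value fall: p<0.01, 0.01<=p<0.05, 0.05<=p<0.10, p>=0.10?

p-value bracket: p>=0.10

x̄₁=49.400, s₁=5.602, n₁=10
x̄₂=34.400, s₂=6.703, n₂=10
s_p² = [9·5.602² + 9·6.703²]/18 = 38.1556
SE = √(s_p²·(1/10+1/10)) = 2.7624
t = (49.400−34.400)/2.7624 = 5.4300
df = 18
p-value (one-sided, H₁ less) = 0.99998
→ bracket: p>=0.10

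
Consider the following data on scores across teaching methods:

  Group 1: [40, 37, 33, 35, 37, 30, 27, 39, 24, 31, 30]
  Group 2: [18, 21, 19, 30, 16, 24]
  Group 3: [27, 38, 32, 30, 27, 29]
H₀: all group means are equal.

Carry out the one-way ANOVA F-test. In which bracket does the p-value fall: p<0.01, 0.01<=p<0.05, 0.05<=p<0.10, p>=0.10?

Group means [33.00, 21.33, 30.50], grand mean 29.304
SSB = Σnᵢ(x̄ᵢ−x̄)² = 540.036; SSW = ΣΣ(x−x̄ᵢ)² = 472.833
MSB = 540.036/2 = 270.0181; MSW = 472.833/20 = 23.6417
F = MSB/MSW = 11.4213
df = (2, 20)
p-value (upper-tail) = 0.00049
→ bracket: p<0.01

p-value bracket: p<0.01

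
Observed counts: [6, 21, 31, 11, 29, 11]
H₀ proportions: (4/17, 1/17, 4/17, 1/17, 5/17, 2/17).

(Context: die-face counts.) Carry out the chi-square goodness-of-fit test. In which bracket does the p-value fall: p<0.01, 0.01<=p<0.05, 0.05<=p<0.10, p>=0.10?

p-value bracket: p<0.01

n = 109; E_i = n·p_i = [25.65, 6.41, 25.65, 6.41, 32.06, 12.82]
χ² = (6−25.65)²/25.65 + (21−6.41)²/6.41 + (31−25.65)²/25.65 + (11−6.41)²/6.41 + (29−32.06)²/32.06 + (11−12.82)²/12.82 = 53.1940
df = 5
p-value (upper-tail) = 0.00000
→ bracket: p<0.01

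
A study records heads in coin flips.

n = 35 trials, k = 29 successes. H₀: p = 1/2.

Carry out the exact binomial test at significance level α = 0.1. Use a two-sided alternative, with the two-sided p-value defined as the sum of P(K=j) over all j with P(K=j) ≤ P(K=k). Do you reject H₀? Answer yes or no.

Exact binomial: n=35, k=29, p₀=1/2=0.5000
P(X=j) = C(n,j)·p₀^j·(1−p₀)^(n−j); p = Σ P(X=j) over j with P(X=j) ≤ P(X=29)
p-value (two-sided) = 0.00012
At α=0.1: p < α → reject H₀

reject H₀: yes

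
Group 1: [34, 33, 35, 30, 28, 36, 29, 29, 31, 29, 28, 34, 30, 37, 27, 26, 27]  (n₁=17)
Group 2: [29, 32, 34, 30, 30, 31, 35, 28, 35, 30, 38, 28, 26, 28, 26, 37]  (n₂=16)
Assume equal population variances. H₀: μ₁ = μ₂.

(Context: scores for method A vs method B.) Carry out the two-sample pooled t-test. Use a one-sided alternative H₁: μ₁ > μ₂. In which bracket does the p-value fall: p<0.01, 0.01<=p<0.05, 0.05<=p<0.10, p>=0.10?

p-value bracket: p>=0.10

x̄₁=30.765, s₁=3.419, n₁=17
x̄₂=31.062, s₂=3.750, n₂=16
s_p² = [16·3.419² + 15·3.750²]/31 = 12.8386
SE = √(s_p²·(1/17+1/16)) = 1.2480
t = (30.765−31.062)/1.2480 = -0.2386
df = 31
p-value (one-sided, H₁ greater) = 0.59351
→ bracket: p>=0.10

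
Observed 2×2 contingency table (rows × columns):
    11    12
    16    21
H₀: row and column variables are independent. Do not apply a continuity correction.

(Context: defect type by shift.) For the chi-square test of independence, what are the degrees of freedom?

degrees of freedom = 1

df = (r−1)(c−1) = (2−1)·(2−1) = 1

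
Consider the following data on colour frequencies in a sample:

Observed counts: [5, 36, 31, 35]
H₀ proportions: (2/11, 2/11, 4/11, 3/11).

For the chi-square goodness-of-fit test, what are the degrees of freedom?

degrees of freedom = 3

df = k − 1 = 4 − 1 = 3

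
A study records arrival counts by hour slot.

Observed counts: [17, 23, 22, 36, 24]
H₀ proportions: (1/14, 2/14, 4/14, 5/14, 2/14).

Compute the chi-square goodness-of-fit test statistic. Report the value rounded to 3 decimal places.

test statistic = 18.195

n = 122; E_i = n·p_i = [8.71, 17.43, 34.86, 43.57, 17.43]
χ² = (17−8.71)²/8.71 + (23−17.43)²/17.43 + (22−34.86)²/34.86 + (36−43.57)²/43.57 + (24−17.43)²/17.43 = 18.1951
df = 4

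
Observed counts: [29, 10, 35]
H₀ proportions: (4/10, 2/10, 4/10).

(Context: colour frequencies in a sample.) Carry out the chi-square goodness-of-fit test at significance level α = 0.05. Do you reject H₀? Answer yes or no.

reject H₀: no

n = 74; E_i = n·p_i = [29.60, 14.80, 29.60]
χ² = (29−29.60)²/29.60 + (10−14.80)²/14.80 + (35−29.60)²/29.60 = 2.5541
df = 2
p-value (upper-tail) = 0.27887
At α=0.05: p ≥ α → fail to reject H₀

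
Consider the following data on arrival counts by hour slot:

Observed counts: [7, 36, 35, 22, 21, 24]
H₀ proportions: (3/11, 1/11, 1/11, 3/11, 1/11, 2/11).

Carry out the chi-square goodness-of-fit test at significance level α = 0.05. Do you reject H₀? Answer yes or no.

reject H₀: yes

n = 145; E_i = n·p_i = [39.55, 13.18, 13.18, 39.55, 13.18, 26.36]
χ² = (7−39.55)²/39.55 + (36−13.18)²/13.18 + (35−13.18)²/13.18 + (22−39.55)²/39.55 + (21−13.18)²/13.18 + (24−26.36)²/26.36 = 115.0299
df = 5
p-value (upper-tail) = 0.00000
At α=0.05: p < α → reject H₀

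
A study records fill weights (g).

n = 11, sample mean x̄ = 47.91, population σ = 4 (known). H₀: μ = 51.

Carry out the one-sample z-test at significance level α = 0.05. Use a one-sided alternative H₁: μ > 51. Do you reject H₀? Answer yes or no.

reject H₀: no

SE = σ/√n = 4/√11 = 1.2060
z = (x̄−μ₀)/SE = (47.91−51)/1.2060 = -2.5621
p-value (one-sided, H₁ greater) = 0.99480
At α=0.05: p ≥ α → fail to reject H₀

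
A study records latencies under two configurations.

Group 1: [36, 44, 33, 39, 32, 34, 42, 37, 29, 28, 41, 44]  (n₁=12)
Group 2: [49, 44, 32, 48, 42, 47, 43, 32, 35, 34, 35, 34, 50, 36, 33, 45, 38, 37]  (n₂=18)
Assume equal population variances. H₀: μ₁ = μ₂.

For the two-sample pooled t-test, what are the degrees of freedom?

degrees of freedom = 28

df = n₁ + n₂ − 2 = 12 + 18 − 2 = 28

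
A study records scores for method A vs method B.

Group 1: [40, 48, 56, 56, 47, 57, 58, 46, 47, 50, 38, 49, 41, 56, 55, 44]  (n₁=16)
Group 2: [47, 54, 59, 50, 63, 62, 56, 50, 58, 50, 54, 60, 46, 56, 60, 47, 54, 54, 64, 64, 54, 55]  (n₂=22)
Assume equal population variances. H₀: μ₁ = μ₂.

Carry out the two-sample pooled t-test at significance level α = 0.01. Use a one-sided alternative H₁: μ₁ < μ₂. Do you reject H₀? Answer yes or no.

reject H₀: yes

x̄₁=49.250, s₁=6.517, n₁=16
x̄₂=55.318, s₂=5.515, n₂=22
s_p² = [15·6.517² + 21·5.515²]/36 = 35.4381
SE = √(s_p²·(1/16+1/22)) = 1.9559
t = (49.250−55.318)/1.9559 = -3.1024
df = 36
p-value (one-sided, H₁ less) = 0.00186
At α=0.01: p < α → reject H₀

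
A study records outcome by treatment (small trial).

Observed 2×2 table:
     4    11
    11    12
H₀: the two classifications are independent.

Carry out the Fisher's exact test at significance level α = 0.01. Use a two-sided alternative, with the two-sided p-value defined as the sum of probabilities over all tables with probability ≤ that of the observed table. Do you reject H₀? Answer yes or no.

reject H₀: no

Margins: r₁=15, r₂=23, c₁=15, c₂=23, n=38
p_obs = C(15,4)·C(23,11)/C(38,15); sum pmf over tables with pmf ≤ p_obs
p-value (two-sided) = 0.30963
At α=0.01: p ≥ α → fail to reject H₀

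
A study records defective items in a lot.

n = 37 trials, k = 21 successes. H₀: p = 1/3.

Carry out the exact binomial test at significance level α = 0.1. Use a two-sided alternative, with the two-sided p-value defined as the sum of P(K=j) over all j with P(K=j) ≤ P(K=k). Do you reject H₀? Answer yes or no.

Exact binomial: n=37, k=21, p₀=1/3=0.3333
P(X=j) = C(n,j)·p₀^j·(1−p₀)^(n−j); p = Σ P(X=j) over j with P(X=j) ≤ P(X=21)
p-value (two-sided) = 0.00448
At α=0.1: p < α → reject H₀

reject H₀: yes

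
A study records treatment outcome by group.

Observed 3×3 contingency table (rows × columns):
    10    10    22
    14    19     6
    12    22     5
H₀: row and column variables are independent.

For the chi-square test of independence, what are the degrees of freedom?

df = (r−1)(c−1) = (3−1)·(3−1) = 4

degrees of freedom = 4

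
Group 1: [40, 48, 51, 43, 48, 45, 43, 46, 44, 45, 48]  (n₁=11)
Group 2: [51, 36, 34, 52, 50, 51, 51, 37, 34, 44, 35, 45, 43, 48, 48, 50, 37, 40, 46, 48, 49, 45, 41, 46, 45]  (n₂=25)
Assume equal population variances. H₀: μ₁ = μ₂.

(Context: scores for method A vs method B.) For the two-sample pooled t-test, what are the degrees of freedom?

degrees of freedom = 34

df = n₁ + n₂ − 2 = 11 + 25 − 2 = 34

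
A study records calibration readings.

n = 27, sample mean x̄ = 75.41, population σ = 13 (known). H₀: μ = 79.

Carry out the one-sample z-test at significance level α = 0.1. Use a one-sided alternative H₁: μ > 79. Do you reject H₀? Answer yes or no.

reject H₀: no

SE = σ/√n = 13/√27 = 2.5019
z = (x̄−μ₀)/SE = (75.41−79)/2.5019 = -1.4349
p-value (one-sided, H₁ greater) = 0.92435
At α=0.1: p ≥ α → fail to reject H₀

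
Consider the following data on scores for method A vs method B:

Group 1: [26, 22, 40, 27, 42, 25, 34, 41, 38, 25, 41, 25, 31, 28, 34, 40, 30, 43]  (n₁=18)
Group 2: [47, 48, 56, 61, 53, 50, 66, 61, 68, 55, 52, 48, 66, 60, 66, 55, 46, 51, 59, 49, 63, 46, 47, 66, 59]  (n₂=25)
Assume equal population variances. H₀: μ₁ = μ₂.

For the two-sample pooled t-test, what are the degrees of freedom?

df = n₁ + n₂ − 2 = 18 + 25 − 2 = 41

degrees of freedom = 41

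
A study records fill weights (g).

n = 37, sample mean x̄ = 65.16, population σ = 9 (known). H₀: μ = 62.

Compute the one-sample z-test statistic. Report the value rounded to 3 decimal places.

test statistic = 2.136

SE = σ/√n = 9/√37 = 1.4796
z = (x̄−μ₀)/SE = (65.16−62)/1.4796 = 2.1357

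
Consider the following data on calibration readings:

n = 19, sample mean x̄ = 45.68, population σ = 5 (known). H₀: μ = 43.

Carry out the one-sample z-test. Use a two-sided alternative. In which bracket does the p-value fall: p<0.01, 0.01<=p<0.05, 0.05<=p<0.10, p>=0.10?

SE = σ/√n = 5/√19 = 1.1471
z = (x̄−μ₀)/SE = (45.68−43)/1.1471 = 2.3364
p-value (two-sided) = 0.01947
→ bracket: 0.01<=p<0.05

p-value bracket: 0.01<=p<0.05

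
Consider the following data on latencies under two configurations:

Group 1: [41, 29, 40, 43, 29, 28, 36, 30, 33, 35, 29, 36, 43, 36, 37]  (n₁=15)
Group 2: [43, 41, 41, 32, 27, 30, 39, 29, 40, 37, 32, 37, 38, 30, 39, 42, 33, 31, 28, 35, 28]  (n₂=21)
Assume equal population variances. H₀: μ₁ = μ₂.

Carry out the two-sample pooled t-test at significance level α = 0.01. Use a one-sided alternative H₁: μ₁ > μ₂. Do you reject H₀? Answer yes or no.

x̄₁=35.000, s₁=5.224, n₁=15
x̄₂=34.857, s₂=5.218, n₂=21
s_p² = [14·5.224² + 20·5.218²]/34 = 27.2521
SE = √(s_p²·(1/15+1/21)) = 1.7648
t = (35.000−34.857)/1.7648 = 0.0809
df = 34
p-value (one-sided, H₁ greater) = 0.46798
At α=0.01: p ≥ α → fail to reject H₀

reject H₀: no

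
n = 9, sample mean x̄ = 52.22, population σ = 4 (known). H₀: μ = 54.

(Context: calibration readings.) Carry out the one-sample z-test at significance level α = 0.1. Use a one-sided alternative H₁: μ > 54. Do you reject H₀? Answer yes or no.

reject H₀: no

SE = σ/√n = 4/√9 = 1.3333
z = (x̄−μ₀)/SE = (52.22−54)/1.3333 = -1.3350
p-value (one-sided, H₁ greater) = 0.90906
At α=0.1: p ≥ α → fail to reject H₀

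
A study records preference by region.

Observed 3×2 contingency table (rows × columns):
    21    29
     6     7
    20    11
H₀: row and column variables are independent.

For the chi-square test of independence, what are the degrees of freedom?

degrees of freedom = 2

df = (r−1)(c−1) = (3−1)·(2−1) = 2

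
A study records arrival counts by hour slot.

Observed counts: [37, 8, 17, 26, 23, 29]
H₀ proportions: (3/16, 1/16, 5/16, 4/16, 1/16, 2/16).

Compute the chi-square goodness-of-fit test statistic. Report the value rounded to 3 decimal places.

test statistic = 53.901

n = 140; E_i = n·p_i = [26.25, 8.75, 43.75, 35.00, 8.75, 17.50]
χ² = (37−26.25)²/26.25 + (8−8.75)²/8.75 + (17−43.75)²/43.75 + (26−35.00)²/35.00 + (23−8.75)²/8.75 + (29−17.50)²/17.50 = 53.9010
df = 5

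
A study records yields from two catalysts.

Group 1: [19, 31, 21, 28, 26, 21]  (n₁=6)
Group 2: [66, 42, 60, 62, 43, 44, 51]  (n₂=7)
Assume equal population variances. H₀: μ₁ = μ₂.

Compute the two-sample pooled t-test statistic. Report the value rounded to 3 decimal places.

x̄₁=24.333, s₁=4.719, n₁=6
x̄₂=52.571, s₂=10.031, n₂=7
s_p² = [5·4.719² + 6·10.031²]/11 = 65.0043
SE = √(s_p²·(1/6+1/7)) = 4.4856
t = (24.333−52.571)/4.4856 = -6.2953
df = 11

test statistic = -6.295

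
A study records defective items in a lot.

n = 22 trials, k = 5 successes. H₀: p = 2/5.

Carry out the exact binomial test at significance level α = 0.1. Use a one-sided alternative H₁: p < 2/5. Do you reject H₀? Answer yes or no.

reject H₀: yes

Exact binomial: n=22, k=5, p₀=2/5=0.4000
P(X≤5) from Σ C(n,i)·p₀^i·(1−p₀)^(n−i)
p-value (one-sided, H₁ less) = 0.07223
At α=0.1: p < α → reject H₀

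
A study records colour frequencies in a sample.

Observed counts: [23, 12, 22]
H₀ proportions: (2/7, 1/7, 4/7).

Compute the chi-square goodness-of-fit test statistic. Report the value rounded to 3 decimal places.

test statistic = 8.026

n = 57; E_i = n·p_i = [16.29, 8.14, 32.57]
χ² = (23−16.29)²/16.29 + (12−8.14)²/8.14 + (22−32.57)²/32.57 = 8.0263
df = 2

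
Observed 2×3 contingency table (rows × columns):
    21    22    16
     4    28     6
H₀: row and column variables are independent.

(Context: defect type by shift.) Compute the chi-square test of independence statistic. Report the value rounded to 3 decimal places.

Row totals [59, 38], col totals [25, 50, 22], n=97
χ² = (21−15.21)²/15.21 + (22−30.41)²/30.41 + (16−13.38)²/13.38 + (4−9.79)²/9.79 + (28−19.59)²/19.59 + (6−8.62)²/8.62 = 12.8829
df = 2

test statistic = 12.883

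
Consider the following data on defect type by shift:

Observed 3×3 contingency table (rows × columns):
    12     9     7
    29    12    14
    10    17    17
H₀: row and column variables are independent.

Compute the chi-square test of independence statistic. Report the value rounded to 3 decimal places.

test statistic = 9.624

Row totals [28, 55, 44], col totals [51, 38, 38], n=127
χ² = (12−11.24)²/11.24 + (9−8.38)²/8.38 + (7−8.38)²/8.38 + (29−22.09)²/22.09 + (12−16.46)²/16.46 + (14−16.46)²/16.46 + (10−17.67)²/17.67 + (17−13.17)²/13.17 + (17−13.17)²/13.17 = 9.6239
df = 4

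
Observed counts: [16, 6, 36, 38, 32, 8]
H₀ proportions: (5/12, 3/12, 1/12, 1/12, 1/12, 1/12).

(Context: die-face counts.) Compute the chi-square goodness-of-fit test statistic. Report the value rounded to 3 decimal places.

n = 136; E_i = n·p_i = [56.67, 34.00, 11.33, 11.33, 11.33, 11.33]
χ² = (16−56.67)²/56.67 + (6−34.00)²/34.00 + (36−11.33)²/11.33 + (38−11.33)²/11.33 + (32−11.33)²/11.33 + (8−11.33)²/11.33 = 207.3412
df = 5

test statistic = 207.341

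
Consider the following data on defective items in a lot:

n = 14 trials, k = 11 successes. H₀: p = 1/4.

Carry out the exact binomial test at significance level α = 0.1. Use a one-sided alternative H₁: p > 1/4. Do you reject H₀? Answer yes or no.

reject H₀: yes

Exact binomial: n=14, k=11, p₀=1/4=0.2500
P(X≥11) from Σ C(n,i)·p₀^i·(1−p₀)^(n−i)
p-value (one-sided, H₁ greater) = 0.00004
At α=0.1: p < α → reject H₀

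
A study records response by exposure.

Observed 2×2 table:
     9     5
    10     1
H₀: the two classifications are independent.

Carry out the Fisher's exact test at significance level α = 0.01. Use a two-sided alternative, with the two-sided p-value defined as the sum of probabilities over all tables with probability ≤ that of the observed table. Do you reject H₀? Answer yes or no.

reject H₀: no

Margins: r₁=14, r₂=11, c₁=19, c₂=6, n=25
p_obs = C(14,9)·C(11,10)/C(25,19); sum pmf over tables with pmf ≤ p_obs
p-value (two-sided) = 0.18043
At α=0.01: p ≥ α → fail to reject H₀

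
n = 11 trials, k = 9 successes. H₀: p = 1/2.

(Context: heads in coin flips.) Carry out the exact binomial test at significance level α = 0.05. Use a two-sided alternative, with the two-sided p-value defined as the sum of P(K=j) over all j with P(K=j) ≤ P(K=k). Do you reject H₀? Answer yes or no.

Exact binomial: n=11, k=9, p₀=1/2=0.5000
P(X=j) = C(n,j)·p₀^j·(1−p₀)^(n−j); p = Σ P(X=j) over j with P(X=j) ≤ P(X=9)
p-value (two-sided) = 0.06543
At α=0.05: p ≥ α → fail to reject H₀

reject H₀: no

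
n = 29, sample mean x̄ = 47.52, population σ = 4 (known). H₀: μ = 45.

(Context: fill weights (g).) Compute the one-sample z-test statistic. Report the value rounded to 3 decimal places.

test statistic = 3.393

SE = σ/√n = 4/√29 = 0.7428
z = (x̄−μ₀)/SE = (47.52−45)/0.7428 = 3.3927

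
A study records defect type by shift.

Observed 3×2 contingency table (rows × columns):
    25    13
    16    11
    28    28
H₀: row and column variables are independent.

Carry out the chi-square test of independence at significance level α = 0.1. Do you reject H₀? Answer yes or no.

Row totals [38, 27, 56], col totals [69, 52], n=121
χ² = (25−21.67)²/21.67 + (13−16.33)²/16.33 + (16−15.40)²/15.40 + (11−11.60)²/11.60 + (28−31.93)²/31.93 + (28−24.07)²/24.07 = 2.3738
df = 2
p-value (upper-tail) = 0.30516
At α=0.1: p ≥ α → fail to reject H₀

reject H₀: no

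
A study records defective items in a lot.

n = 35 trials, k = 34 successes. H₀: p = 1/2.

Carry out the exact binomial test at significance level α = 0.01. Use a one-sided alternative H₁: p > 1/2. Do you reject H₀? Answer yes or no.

Exact binomial: n=35, k=34, p₀=1/2=0.5000
P(X≥34) from Σ C(n,i)·p₀^i·(1−p₀)^(n−i)
p-value (one-sided, H₁ greater) = 0.00000
At α=0.01: p < α → reject H₀

reject H₀: yes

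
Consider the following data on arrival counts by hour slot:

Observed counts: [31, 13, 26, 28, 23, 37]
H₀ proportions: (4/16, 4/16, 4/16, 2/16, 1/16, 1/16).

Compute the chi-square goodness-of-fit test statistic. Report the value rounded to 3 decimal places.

n = 158; E_i = n·p_i = [39.50, 39.50, 39.50, 19.75, 9.88, 9.88]
χ² = (31−39.50)²/39.50 + (13−39.50)²/39.50 + (26−39.50)²/39.50 + (28−19.75)²/19.75 + (23−9.88)²/9.88 + (37−9.88)²/9.88 = 119.6203
df = 5

test statistic = 119.620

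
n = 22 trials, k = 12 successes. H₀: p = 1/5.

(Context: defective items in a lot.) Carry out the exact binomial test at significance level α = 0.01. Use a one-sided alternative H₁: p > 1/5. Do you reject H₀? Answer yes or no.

Exact binomial: n=22, k=12, p₀=1/5=0.2000
P(X≥12) from Σ C(n,i)·p₀^i·(1−p₀)^(n−i)
p-value (one-sided, H₁ greater) = 0.00035
At α=0.01: p < α → reject H₀

reject H₀: yes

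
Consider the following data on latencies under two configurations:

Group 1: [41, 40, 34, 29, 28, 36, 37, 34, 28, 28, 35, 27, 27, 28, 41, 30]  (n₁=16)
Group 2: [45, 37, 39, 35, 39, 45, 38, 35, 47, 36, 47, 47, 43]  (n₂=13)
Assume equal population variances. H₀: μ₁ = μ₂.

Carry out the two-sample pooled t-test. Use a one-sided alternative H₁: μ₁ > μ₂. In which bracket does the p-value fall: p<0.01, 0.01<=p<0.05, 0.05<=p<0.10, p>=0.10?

x̄₁=32.688, s₁=5.186, n₁=16
x̄₂=41.000, s₂=4.778, n₂=13
s_p² = [15·5.186² + 12·4.778²]/27 = 25.0903
SE = √(s_p²·(1/16+1/13)) = 1.8703
t = (32.688−41.000)/1.8703 = -4.4444
df = 27
p-value (one-sided, H₁ greater) = 0.99993
→ bracket: p>=0.10

p-value bracket: p>=0.10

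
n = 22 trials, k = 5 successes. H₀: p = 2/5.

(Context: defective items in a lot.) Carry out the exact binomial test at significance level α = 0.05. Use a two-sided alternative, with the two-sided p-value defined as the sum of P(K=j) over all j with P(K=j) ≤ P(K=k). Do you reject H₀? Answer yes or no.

Exact binomial: n=22, k=5, p₀=2/5=0.4000
P(X=j) = C(n,j)·p₀^j·(1−p₀)^(n−j); p = Σ P(X=j) over j with P(X=j) ≤ P(X=5)
p-value (two-sided) = 0.12733
At α=0.05: p ≥ α → fail to reject H₀

reject H₀: no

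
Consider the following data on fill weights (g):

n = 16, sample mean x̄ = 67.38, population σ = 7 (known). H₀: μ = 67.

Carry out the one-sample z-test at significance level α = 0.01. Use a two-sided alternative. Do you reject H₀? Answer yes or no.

reject H₀: no

SE = σ/√n = 7/√16 = 1.7500
z = (x̄−μ₀)/SE = (67.38−67)/1.7500 = 0.2171
p-value (two-sided) = 0.82810
At α=0.01: p ≥ α → fail to reject H₀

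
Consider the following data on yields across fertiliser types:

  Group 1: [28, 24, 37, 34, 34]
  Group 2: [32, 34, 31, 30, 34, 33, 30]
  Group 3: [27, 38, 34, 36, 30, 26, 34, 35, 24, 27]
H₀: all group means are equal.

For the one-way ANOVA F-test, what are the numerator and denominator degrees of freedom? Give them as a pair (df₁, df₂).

degrees of freedom = [2, 19]

k = 3 groups, N = 22 total
df = (k−1, N−k) = (3−1, 22−3) = (2, 19)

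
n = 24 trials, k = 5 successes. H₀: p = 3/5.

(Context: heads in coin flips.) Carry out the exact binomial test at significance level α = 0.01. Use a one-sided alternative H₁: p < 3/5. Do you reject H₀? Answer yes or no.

reject H₀: yes

Exact binomial: n=24, k=5, p₀=3/5=0.6000
P(X≤5) from Σ C(n,i)·p₀^i·(1−p₀)^(n−i)
p-value (one-sided, H₁ less) = 0.00011
At α=0.01: p < α → reject H₀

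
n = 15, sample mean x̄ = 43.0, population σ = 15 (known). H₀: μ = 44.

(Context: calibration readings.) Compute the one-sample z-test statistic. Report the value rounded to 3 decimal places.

test statistic = -0.258

SE = σ/√n = 15/√15 = 3.8730
z = (x̄−μ₀)/SE = (43.0−44)/3.8730 = -0.2582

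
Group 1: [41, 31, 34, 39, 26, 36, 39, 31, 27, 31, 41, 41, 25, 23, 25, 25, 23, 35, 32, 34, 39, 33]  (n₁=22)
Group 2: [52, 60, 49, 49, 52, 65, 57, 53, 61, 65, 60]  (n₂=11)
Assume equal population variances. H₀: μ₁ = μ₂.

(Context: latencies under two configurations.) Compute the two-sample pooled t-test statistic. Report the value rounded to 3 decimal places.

test statistic = -10.815

x̄₁=32.318, s₁=6.152, n₁=22
x̄₂=56.636, s₂=5.954, n₂=11
s_p² = [21·6.152² + 10·5.954²]/31 = 37.0748
SE = √(s_p²·(1/22+1/11)) = 2.2485
t = (32.318−56.636)/2.2485 = -10.8154
df = 31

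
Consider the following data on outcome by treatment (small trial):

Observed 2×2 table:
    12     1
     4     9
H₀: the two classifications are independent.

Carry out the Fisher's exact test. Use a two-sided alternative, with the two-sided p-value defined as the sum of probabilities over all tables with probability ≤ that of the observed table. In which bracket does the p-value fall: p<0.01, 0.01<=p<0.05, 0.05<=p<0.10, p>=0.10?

p-value bracket: p<0.01

Margins: r₁=13, r₂=13, c₁=16, c₂=10, n=26
p_obs = C(13,12)·C(13,4)/C(26,16); sum pmf over tables with pmf ≤ p_obs
p-value (two-sided) = 0.00361
→ bracket: p<0.01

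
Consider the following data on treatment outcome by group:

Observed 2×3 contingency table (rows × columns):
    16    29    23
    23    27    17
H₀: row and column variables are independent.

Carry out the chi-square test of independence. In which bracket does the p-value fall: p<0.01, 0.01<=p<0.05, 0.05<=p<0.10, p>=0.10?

p-value bracket: p>=0.10

Row totals [68, 67], col totals [39, 56, 40], n=135
χ² = (16−19.64)²/19.64 + (29−28.21)²/28.21 + (23−20.15)²/20.15 + (23−19.36)²/19.36 + (27−27.79)²/27.79 + (17−19.85)²/19.85 = 2.2206
df = 2
p-value (upper-tail) = 0.32947
→ bracket: p>=0.10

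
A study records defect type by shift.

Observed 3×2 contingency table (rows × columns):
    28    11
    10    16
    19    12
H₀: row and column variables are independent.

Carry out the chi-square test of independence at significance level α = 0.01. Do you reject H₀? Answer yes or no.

reject H₀: no

Row totals [39, 26, 31], col totals [57, 39], n=96
χ² = (28−23.16)²/23.16 + (11−15.84)²/15.84 + (10−15.44)²/15.44 + (16−10.56)²/10.56 + (19−18.41)²/18.41 + (12−12.59)²/12.59 = 7.2556
df = 2
p-value (upper-tail) = 0.02657
At α=0.01: p ≥ α → fail to reject H₀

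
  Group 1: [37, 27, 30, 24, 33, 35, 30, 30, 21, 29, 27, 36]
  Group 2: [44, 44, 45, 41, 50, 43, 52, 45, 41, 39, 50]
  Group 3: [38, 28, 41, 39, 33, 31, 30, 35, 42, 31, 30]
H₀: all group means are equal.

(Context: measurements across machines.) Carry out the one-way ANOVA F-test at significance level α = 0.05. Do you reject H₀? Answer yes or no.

reject H₀: yes

Group means [29.92, 44.91, 34.36], grand mean 36.206
SSB = Σnᵢ(x̄ᵢ−x̄)² = 1345.188; SSW = ΣΣ(x−x̄ᵢ)² = 668.371
MSB = 1345.188/2 = 672.5938; MSW = 668.371/31 = 21.5604
F = MSB/MSW = 31.1958
df = (2, 31)
p-value (upper-tail) = 0.00000
At α=0.05: p < α → reject H₀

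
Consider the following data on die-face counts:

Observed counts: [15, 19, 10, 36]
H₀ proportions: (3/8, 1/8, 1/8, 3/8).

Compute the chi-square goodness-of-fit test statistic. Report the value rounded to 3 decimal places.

test statistic = 16.800

n = 80; E_i = n·p_i = [30.00, 10.00, 10.00, 30.00]
χ² = (15−30.00)²/30.00 + (19−10.00)²/10.00 + (10−10.00)²/10.00 + (36−30.00)²/30.00 = 16.8000
df = 3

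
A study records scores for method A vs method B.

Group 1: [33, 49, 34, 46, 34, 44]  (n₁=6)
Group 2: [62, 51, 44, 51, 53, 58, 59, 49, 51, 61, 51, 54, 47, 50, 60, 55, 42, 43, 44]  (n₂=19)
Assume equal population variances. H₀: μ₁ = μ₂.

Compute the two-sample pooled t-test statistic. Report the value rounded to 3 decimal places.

test statistic = -3.938

x̄₁=40.000, s₁=7.127, n₁=6
x̄₂=51.842, s₂=6.212, n₂=19
s_p² = [5·7.127² + 18·6.212²]/23 = 41.2403
SE = √(s_p²·(1/6+1/19)) = 3.0073
t = (40.000−51.842)/3.0073 = -3.9378
df = 23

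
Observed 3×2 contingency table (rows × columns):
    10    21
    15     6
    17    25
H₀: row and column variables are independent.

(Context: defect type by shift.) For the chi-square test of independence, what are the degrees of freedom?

degrees of freedom = 2

df = (r−1)(c−1) = (3−1)·(2−1) = 2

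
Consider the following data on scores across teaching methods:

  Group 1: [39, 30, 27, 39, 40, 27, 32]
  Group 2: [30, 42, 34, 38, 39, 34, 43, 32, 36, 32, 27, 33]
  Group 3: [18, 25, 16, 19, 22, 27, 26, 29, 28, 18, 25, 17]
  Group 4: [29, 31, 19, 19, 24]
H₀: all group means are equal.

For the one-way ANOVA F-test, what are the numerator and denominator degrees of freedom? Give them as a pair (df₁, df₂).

k = 4 groups, N = 36 total
df = (k−1, N−k) = (4−1, 36−4) = (3, 32)

degrees of freedom = [3, 32]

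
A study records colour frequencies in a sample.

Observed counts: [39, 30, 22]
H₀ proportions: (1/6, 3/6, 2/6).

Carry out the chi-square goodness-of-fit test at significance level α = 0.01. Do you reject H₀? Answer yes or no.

n = 91; E_i = n·p_i = [15.17, 45.50, 30.33]
χ² = (39−15.17)²/15.17 + (30−45.50)²/45.50 + (22−30.33)²/30.33 = 45.0220
df = 2
p-value (upper-tail) = 0.00000
At α=0.01: p < α → reject H₀

reject H₀: yes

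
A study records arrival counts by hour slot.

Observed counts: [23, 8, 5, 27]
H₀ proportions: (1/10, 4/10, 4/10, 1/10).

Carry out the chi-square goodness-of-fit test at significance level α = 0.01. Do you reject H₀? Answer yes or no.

n = 63; E_i = n·p_i = [6.30, 25.20, 25.20, 6.30]
χ² = (23−6.30)²/6.30 + (8−25.20)²/25.20 + (5−25.20)²/25.20 + (27−6.30)²/6.30 = 140.2143
df = 3
p-value (upper-tail) = 0.00000
At α=0.01: p < α → reject H₀

reject H₀: yes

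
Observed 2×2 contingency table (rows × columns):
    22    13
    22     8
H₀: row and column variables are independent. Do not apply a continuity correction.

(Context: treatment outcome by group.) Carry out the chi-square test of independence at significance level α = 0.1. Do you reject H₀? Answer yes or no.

Row totals [35, 30], col totals [44, 21], n=65
χ² = (22−23.69)²/23.69 + (13−11.31)²/11.31 + (22−20.31)²/20.31 + (8−9.69)²/9.69 = 0.8107
df = 1
p-value (upper-tail) = 0.36793
At α=0.1: p ≥ α → fail to reject H₀

reject H₀: no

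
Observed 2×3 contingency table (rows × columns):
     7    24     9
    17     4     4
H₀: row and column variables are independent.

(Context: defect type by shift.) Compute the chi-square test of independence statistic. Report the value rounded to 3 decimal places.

Row totals [40, 25], col totals [24, 28, 13], n=65
χ² = (7−14.77)²/14.77 + (24−17.23)²/17.23 + (9−8.00)²/8.00 + (17−9.23)²/9.23 + (4−10.77)²/10.77 + (4−5.00)²/5.00 = 17.8653
df = 2

test statistic = 17.865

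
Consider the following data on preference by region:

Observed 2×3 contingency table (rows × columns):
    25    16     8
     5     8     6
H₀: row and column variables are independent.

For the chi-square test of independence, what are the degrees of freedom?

degrees of freedom = 2

df = (r−1)(c−1) = (2−1)·(3−1) = 2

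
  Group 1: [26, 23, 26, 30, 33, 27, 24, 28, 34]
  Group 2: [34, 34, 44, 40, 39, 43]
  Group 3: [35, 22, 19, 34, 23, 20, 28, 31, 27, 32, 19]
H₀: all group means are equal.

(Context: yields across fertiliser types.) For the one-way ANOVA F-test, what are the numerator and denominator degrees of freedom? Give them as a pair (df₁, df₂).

degrees of freedom = [2, 23]

k = 3 groups, N = 26 total
df = (k−1, N−k) = (3−1, 26−3) = (2, 23)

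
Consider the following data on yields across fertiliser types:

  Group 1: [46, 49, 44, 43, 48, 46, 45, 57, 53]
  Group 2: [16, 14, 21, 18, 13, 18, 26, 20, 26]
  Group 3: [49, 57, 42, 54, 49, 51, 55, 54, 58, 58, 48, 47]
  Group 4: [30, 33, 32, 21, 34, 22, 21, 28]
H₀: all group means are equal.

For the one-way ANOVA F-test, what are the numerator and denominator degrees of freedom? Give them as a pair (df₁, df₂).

degrees of freedom = [3, 34]

k = 4 groups, N = 38 total
df = (k−1, N−k) = (4−1, 38−4) = (3, 34)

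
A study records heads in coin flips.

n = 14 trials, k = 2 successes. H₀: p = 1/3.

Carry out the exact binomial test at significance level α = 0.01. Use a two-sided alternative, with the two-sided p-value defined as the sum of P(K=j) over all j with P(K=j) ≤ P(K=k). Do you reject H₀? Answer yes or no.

Exact binomial: n=14, k=2, p₀=1/3=0.3333
P(X=j) = C(n,j)·p₀^j·(1−p₀)^(n−j); p = Σ P(X=j) over j with P(X=j) ≤ P(X=2)
p-value (two-sided) = 0.16295
At α=0.01: p ≥ α → fail to reject H₀

reject H₀: no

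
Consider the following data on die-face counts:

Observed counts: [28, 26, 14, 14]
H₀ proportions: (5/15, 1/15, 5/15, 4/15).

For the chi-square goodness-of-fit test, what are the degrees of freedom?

df = k − 1 = 4 − 1 = 3

degrees of freedom = 3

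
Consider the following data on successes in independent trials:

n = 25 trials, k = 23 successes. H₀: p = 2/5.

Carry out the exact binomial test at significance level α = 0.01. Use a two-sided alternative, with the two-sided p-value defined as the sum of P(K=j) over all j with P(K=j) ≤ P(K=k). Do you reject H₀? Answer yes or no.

Exact binomial: n=25, k=23, p₀=2/5=0.4000
P(X=j) = C(n,j)·p₀^j·(1−p₀)^(n−j); p = Σ P(X=j) over j with P(X=j) ≤ P(X=23)
p-value (two-sided) = 0.00000
At α=0.01: p < α → reject H₀

reject H₀: yes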